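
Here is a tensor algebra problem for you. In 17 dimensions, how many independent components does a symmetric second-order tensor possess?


A symmetric rank-2 tensor in d dimensions has d(d+1)/2 independent components.
d = 17
d(d+1)/2 = 17 * 18 / 2 = 306 / 2 = 153

153


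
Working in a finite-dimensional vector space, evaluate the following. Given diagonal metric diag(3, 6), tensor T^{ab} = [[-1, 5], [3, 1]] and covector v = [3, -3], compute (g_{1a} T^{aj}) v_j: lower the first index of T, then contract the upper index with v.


Step 1: lower the first index. For a diagonal metric, g_{ia} T^{aj} = g_{ii} T^{ij} (no sum on i).
g_{11} = 3
S_1{}^1 = 3 * T^{11} = 3 * -1 = -3
S_1{}^2 = 3 * T^{12} = 3 * 5 = 15
Step 2: contract S_1{}^j with v_j.
S_1{}^1 * v_1 = -3 * 3 = -9
S_1{}^2 * v_2 = 15 * -3 = -45
Result = -9 + -45 = -54

-54


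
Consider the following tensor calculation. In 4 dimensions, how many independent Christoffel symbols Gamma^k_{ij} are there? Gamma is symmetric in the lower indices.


Christoffel symbols Gamma^k_{ij} are symmetric in i,j, so there are d * d(d+1)/2 independent symbols.
d = 4
d(d+1)/2 = 4 * 5 / 2 = 10
Total = 4 * 10 = 40

40


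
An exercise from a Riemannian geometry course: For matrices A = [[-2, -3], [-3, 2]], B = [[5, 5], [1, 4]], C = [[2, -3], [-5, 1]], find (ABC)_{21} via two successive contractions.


(ABC)_{21} = sum_m (AB)_{2m} C_{m1}. First compute row 2 of AB.
(AB)_{21} = -3*5 + 2*1 = -13
(AB)_{22} = -3*5 + 2*4 = -7
Now contract with column 1 of C:
(AB)_{21} * C_{11} = -13 * 2 = -26
(AB)_{22} * C_{21} = -7 * -5 = 35
(ABC)_{21} = -26 + 35 = 9

9


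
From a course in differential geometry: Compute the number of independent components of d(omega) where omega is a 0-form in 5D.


The exterior derivative of a p-form is a (p+1)-form.
Its number of independent components is C(n, p+1).
n = 5, p+1 = 1
C(5, 1) = 5

5


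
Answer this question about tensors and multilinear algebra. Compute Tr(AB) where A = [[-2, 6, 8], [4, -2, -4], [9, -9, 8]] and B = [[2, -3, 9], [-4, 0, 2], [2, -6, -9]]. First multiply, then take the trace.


Tr(AB) = sum_i (AB)_{ii} where (AB)_{ii} = sum_k A_{ik} B_{ki}.
(AB)_{11} = -2*2 + 6*-4 + 8*2 = -12
(AB)_{22} = 4*-3 + -2*0 + -4*-6 = 12
(AB)_{33} = 9*9 + -9*2 + 8*-9 = -9
Tr(AB) = -12 + 12 + -9 = -9

-9


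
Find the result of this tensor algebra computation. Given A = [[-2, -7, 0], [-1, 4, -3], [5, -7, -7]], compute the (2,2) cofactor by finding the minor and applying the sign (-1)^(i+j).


To find cofactor C_{22}, delete row 2 and column 2.
The resulting 2x2 submatrix is: [[-2, 0], [5, -7]]
Minor M_{22} = -2*-7 - 0*5
  = 14 - 0 = 14
Sign = (-1)^(2+2) = (-1)^4 = 1
Cofactor C_{22} = 1 * 14 = 14

14


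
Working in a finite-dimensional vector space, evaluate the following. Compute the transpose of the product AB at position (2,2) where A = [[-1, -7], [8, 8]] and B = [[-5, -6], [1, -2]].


(AB)^T_{ij} = (AB)_{ji} = sum_k A_{jk} B_{ki}.
For i=2, j=2 we need (AB)_{22}:
A_{21} * B_{12} = 8 * -6 = -48
A_{22} * B_{22} = 8 * -2 = -16
Sum = -48 + -16 = -64

-64


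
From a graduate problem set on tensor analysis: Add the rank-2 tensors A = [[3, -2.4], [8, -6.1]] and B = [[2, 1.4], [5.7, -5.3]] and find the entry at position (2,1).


Tensor addition is component-wise: (A + B)_{ij} = A_{ij} + B_{ij}.
A_{21} = 8
B_{21} = 5.7
(A + B)_{21} = 8 + 5.7 = 13.7

13.7


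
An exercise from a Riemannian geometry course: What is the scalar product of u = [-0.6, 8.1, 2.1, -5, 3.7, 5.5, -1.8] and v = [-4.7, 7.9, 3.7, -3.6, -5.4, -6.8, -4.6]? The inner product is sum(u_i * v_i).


The inner product u . v = sum of u_i * v_i.
Term-by-term: -0.6 * -4.7, 8.1 * 7.9, 2.1 * 3.7, -5 * -3.6, 3.7 * -5.4, 5.5 * -6.8, -1.8 * -4.6
Products: 2.82, 63.99, 7.77, 18, -19.98, -37.4, 8.28
Sum = 2.82 + 63.99 + 7.77 + 18 + -19.98 + -37.4 + 8.28 = 43.48

43.48


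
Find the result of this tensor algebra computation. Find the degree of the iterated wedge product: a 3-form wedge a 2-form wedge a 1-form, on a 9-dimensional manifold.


The degree of a wedge product is the sum of the degrees of the individual forms.
Degrees: 3, 2, 1
Total degree = 3 + 2 + 1 = 6

6


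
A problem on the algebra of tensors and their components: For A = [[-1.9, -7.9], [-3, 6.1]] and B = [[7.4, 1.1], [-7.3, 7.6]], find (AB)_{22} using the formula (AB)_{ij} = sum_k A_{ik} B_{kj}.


(AB)_{ij} = sum_k A_{ik} B_{kj}.
For i=2, j=2:
A_{21} * B_{12} = -3 * 1.1 = -3.3
A_{22} * B_{22} = 6.1 * 7.6 = 46.36
Sum = -3.3 + 46.36 = 43.06

43.06


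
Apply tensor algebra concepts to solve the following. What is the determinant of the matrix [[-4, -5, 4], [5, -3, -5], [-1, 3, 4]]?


Expanding along the first row, det(A) = a11*M_11 - a12*M_12 + a13*M_13, where M_1j is the (1,j) minor.
Minor M_11 = -3*4 - -5*3 = 3
Minor M_12 = 5*4 - -5*-1 = 15
Minor M_13 = 5*3 - -3*-1 = 12
det = -4*(3) - -5*(15) + 4*(12)
    = -12 - -75 + 48
    = 111

111


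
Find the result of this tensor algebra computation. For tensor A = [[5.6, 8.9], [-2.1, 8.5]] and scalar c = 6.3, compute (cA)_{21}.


Scalar multiplication: (cA)_{ij} = c * A_{ij}.
c = 6.3
A_{21} = -2.1
(cA)_{21} = 6.3 * -2.1 = -13.23

-13.23


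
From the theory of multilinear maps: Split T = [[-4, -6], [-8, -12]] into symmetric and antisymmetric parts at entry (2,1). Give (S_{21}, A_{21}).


T_{21} = -8
T_{12} = -6
S_{21} = (-8 + -6)/2 = -14/2 = -7
A_{21} = (-8 - -6)/2 = -2/2 = -1
Check: S + A = -7 + -1 = -8 = T_{21}.

(-7, -1)


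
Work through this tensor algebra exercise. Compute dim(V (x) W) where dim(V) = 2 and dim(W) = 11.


The dimension of a tensor product is the product of dimensions.
dim(V) = 2, dim(W) = 11
dim(V (x) W) = 2 * 11 = 22

22


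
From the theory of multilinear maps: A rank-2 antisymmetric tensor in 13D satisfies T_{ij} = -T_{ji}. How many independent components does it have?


An antisymmetric rank-2 tensor satisfies A_{ij} = -A_{ji}, so diagonal entries are zero.
The independent components are the upper-triangular entries: C(n, 2) = n(n-1)/2.
n = 13
C(13, 2) = 13 * 12 / 2 = 156 / 2 = 78

78


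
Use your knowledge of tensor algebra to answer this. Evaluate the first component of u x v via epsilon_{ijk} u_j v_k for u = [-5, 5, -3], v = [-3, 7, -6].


(u x v)_1 = sum_{j,k} epsilon_{1jk} u_j v_k. Only permutations of (1,2,3) contribute; the two non-zero terms are:
eps_{123} u_2 v_3 = 1 * 5 * -6 = -30
eps_{132} u_3 v_2 = -1 * -3 * 7 = 21
(u x v)_1 = -9

-9


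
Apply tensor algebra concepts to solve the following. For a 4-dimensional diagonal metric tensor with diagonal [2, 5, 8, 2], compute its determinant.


For a diagonal metric, the determinant is the product of diagonal entries.
Diagonal entries: 2, 5, 8, 2
det(g) = 2 * 5 * 8 * 2 = 160

160


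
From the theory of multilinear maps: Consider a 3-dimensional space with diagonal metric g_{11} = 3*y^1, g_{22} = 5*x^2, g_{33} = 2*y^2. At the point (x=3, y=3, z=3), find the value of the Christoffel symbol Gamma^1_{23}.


For a diagonal metric, Gamma^k_{ij} = (1/2) g^{kk} (dg_{ik}/dx_j + dg_{jk}/dx_i - dg_{ij}/dx_k).
The metric is diagonal, so g_{ab} = 0 for a != b.
At the given point: g_{11} = 9, g_{22} = 45, g_{33} = 18
g^{11} = 1/9
dg_{21}/dx_3 = 0 (off-diagonal)
dg_{31}/dx_2 = 0 (off-diagonal)
dg_{23}/dx_1 = 0 (off-diagonal)
Numerator = 0 + 0 - 0 = 0
Gamma^1_{23} = 0 / (2 * 9) = 0

0


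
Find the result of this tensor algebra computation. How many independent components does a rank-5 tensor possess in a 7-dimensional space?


The number of components of a rank-r tensor in d dimensions is d^r.
Here d = 7 and r = 5.
7^5 = 16807

16807


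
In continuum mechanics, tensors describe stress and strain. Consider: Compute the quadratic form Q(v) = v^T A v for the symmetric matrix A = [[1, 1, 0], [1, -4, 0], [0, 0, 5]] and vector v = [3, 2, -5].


First compute Av:
(Av)_1 = 1*3 + 1*2 + 0*-5 = 5
(Av)_2 = 1*3 + -4*2 + 0*-5 = -5
(Av)_3 = 0*3 + 0*2 + 5*-5 = -25
Av = [5, -5, -25]
Then v^T (Av) = 3*5 + 2*-5 + -5*-25
= 15 + -10 + 125 = 130

130


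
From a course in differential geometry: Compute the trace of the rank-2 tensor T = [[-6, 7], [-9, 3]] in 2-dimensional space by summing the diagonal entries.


The contraction (trace) of a rank-2 tensor is the sum of its diagonal elements.
Diagonal entries: A[1,1] = -6, A[2,2] = 3
Tr(A) = -6 + 3 = -3

-3


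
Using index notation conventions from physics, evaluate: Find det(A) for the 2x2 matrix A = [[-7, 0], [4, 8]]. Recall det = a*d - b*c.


For a 2x2 matrix [[a, b], [c, d]], det = a*d - b*c.
a = -7, b = 0, c = 4, d = 8
a*d = -7 * 8 = -56
b*c = 0 * 4 = 0
det = -56 - 0 = -56

-56


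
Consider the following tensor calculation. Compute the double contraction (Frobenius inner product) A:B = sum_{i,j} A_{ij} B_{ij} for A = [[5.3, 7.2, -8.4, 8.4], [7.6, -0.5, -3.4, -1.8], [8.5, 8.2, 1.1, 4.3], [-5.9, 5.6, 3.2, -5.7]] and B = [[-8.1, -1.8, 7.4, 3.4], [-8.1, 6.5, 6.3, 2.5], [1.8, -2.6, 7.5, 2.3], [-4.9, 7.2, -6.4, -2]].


A:B = sum over all i,j of A_{ij} * B_{ij}.
Row 1: 5.3*-8.1=-42.93, 7.2*-1.8=-12.96, -8.4*7.4=-62.16, 8.4*3.4=28.56 => row sum = -89.49
Row 2: 7.6*-8.1=-61.56, -0.5*6.5=-3.25, -3.4*6.3=-21.42, -1.8*2.5=-4.5 => row sum = -90.73
Row 3: 8.5*1.8=15.3, 8.2*-2.6=-21.32, 1.1*7.5=8.25, 4.3*2.3=9.89 => row sum = 12.12
Row 4: -5.9*-4.9=28.91, 5.6*7.2=40.32, 3.2*-6.4=-20.48, -5.7*-2=11.4 => row sum = 60.15
Total = -89.49 + -90.73 + 12.12 + 60.15 = -107.95

-107.95


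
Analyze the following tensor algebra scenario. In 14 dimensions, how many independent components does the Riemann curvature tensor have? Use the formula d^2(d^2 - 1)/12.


The Riemann tensor in d dimensions has d^2(d^2 - 1)/12 independent components.
d = 14, so d^2 = 196
d^2 - 1 = 195
d^2(d^2 - 1) = 196 * 195 = 38220
Divide by 12: 38220 / 12 = 3185

3185


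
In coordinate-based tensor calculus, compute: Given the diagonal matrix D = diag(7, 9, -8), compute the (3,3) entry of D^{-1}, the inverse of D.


For a diagonal matrix, the inverse has entries (D^{-1})_{ii} = 1/d_{ii}.
The diagonal entries are: d_{11} = 7, d_{22} = 9, d_{33} = -8
We need (D^{-1})_{33} = 1/d_{33} = 1/-8 = -1/8

-1/8


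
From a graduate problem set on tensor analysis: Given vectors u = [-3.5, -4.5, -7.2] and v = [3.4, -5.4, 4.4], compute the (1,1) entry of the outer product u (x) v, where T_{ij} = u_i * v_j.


The outer product entry T_{ij} = u_i * v_j.
We need i=1, j=1.
u_1 = -3.5, v_1 = 3.4
T_{1,1} = -3.5 * 3.4 = -11.9

-11.9


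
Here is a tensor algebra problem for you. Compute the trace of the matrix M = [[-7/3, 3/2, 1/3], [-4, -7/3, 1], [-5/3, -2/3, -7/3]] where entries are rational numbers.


The trace is the sum of diagonal entries.
Diagonal: M[1,1] = -7/3, M[2,2] = -7/3, M[3,3] = -7/3
Tr(M) = -7/3 + -7/3 + -7/3
Computing step by step:
After adding M[1,1]: -7/3
After adding M[2,2]: -14/3
After adding M[3,3]: -7
Tr(M) = -7

-7


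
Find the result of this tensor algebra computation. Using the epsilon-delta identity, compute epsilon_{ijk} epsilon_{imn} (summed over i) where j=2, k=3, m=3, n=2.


Using the identity: epsilon_{ijk} epsilon_{imn} = delta_{jm} delta_{kn} - delta_{jn} delta_{km}.
delta_{23} = 0
delta_{32} = 0
delta_{22} = 1
delta_{33} = 1
Result = 0 * 0 - 1 * 1 = 0 - 1 = -1

-1


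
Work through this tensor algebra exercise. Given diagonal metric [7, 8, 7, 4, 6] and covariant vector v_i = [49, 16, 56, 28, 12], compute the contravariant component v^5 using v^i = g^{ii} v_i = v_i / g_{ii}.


To raise an index with a diagonal metric: v^i = v_i / g_{ii}.
For index 5: v_5 = 12, g_{55} = 6
v^5 = 12 / 6 = 2

2


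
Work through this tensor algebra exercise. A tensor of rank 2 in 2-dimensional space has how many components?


The number of components of a rank-r tensor in d dimensions is d^r.
Here d = 2 and r = 2.
2^2 = 4

4


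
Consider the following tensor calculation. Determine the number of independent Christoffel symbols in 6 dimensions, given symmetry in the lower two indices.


Christoffel symbols Gamma^k_{ij} are symmetric in i,j, so there are d * d(d+1)/2 independent symbols.
d = 6
d(d+1)/2 = 6 * 7 / 2 = 21
Total = 6 * 21 = 126

126


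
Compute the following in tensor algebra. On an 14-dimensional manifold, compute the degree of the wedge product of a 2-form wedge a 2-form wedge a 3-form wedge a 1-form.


The degree of a wedge product is the sum of the degrees of the individual forms.
Degrees: 2, 2, 3, 1
Total degree = 2 + 2 + 3 + 1 = 8

8


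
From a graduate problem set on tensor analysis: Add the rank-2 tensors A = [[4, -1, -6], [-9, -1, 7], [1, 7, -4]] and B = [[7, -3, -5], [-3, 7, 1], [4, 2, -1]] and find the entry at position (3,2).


Tensor addition is component-wise: (A + B)_{ij} = A_{ij} + B_{ij}.
A_{32} = 7
B_{32} = 2
(A + B)_{32} = 7 + 2 = 9

9


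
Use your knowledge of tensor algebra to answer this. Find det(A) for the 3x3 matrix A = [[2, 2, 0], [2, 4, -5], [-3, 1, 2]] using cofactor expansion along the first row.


Expanding along the first row, det(A) = a11*M_11 - a12*M_12 + a13*M_13, where M_1j is the (1,j) minor.
Minor M_11 = 4*2 - -5*1 = 13
Minor M_12 = 2*2 - -5*-3 = -11
Minor M_13 = 2*1 - 4*-3 = 14
det = 2*(13) - 2*(-11) + 0*(14)
    = 26 - -22 + 0
    = 48

48


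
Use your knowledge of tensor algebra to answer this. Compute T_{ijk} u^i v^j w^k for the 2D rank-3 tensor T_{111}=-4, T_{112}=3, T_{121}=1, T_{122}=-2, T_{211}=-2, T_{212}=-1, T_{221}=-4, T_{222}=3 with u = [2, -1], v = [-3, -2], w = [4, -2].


S = sum over i,j,k of T_{ijk} u_i v_j w_k. Expanding all 8 terms:
T_{111}*u_1*v_1*w_1 = -4*2*-3*4 = 96  (running total: 96)
T_{112}*u_1*v_1*w_2 = 3*2*-3*-2 = 36  (running total: 132)
T_{121}*u_1*v_2*w_1 = 1*2*-2*4 = -16  (running total: 116)
T_{122}*u_1*v_2*w_2 = -2*2*-2*-2 = -16  (running total: 100)
T_{211}*u_2*v_1*w_1 = -2*-1*-3*4 = -24  (running total: 76)
T_{212}*u_2*v_1*w_2 = -1*-1*-3*-2 = 6  (running total: 82)
T_{221}*u_2*v_2*w_1 = -4*-1*-2*4 = -32  (running total: 50)
T_{222}*u_2*v_2*w_2 = 3*-1*-2*-2 = -12  (running total: 38)
S = 38

38


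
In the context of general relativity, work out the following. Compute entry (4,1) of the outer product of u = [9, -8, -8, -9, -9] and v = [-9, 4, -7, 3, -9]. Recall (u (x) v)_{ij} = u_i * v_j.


The outer product entry T_{ij} = u_i * v_j.
We need i=4, j=1.
u_4 = -9, v_1 = -9
T_{4,1} = -9 * -9 = 81

81


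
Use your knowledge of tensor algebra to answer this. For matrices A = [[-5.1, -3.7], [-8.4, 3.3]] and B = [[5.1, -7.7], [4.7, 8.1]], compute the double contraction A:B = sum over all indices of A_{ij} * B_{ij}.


A:B = sum over all i,j of A_{ij} * B_{ij}.
Row 1: -5.1*5.1=-26.01, -3.7*-7.7=28.49 => row sum = 2.48
Row 2: -8.4*4.7=-39.48, 3.3*8.1=26.73 => row sum = -12.75
Total = 2.48 + -12.75 = -10.27

-10.27


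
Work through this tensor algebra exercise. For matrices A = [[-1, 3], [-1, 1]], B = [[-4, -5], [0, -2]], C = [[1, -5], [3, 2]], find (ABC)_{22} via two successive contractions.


(ABC)_{22} = sum_m (AB)_{2m} C_{m2}. First compute row 2 of AB.
(AB)_{21} = -1*-4 + 1*0 = 4
(AB)_{22} = -1*-5 + 1*-2 = 3
Now contract with column 2 of C:
(AB)_{21} * C_{12} = 4 * -5 = -20
(AB)_{22} * C_{22} = 3 * 2 = 6
(ABC)_{22} = -20 + 6 = -14

-14


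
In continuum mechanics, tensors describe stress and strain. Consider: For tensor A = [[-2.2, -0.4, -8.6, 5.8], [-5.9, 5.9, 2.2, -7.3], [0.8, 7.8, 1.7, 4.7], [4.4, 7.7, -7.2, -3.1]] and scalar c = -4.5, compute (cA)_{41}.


Scalar multiplication: (cA)_{ij} = c * A_{ij}.
c = -4.5
A_{41} = 4.4
(cA)_{41} = -4.5 * 4.4 = -19.8

-19.8


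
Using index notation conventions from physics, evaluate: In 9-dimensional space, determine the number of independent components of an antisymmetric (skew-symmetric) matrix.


An antisymmetric rank-2 tensor satisfies A_{ij} = -A_{ji}, so diagonal entries are zero.
The independent components are the upper-triangular entries: C(n, 2) = n(n-1)/2.
n = 9
C(9, 2) = 9 * 8 / 2 = 72 / 2 = 36

36


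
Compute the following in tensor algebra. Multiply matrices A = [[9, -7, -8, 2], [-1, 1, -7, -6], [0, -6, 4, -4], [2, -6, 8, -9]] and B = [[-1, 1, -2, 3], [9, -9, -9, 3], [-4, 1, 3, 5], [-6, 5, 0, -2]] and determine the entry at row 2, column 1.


(AB)_{ij} = sum_k A_{ik} B_{kj}.
For i=2, j=1:
A_{21} * B_{11} = -1 * -1 = 1
A_{22} * B_{21} = 1 * 9 = 9
A_{23} * B_{31} = -7 * -4 = 28
A_{24} * B_{41} = -6 * -6 = 36
Sum = 1 + 9 + 28 + 36 = 74

74


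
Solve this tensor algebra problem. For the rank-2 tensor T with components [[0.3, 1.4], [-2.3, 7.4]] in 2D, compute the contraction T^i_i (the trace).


The contraction (trace) of a rank-2 tensor is the sum of its diagonal elements.
Diagonal entries: A[1,1] = 0.3, A[2,2] = 7.4
Tr(A) = 0.3 + 7.4 = 7.7

7.7


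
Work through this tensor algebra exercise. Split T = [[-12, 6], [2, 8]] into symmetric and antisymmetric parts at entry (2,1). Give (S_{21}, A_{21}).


T_{21} = 2
T_{12} = 6
S_{21} = (2 + 6)/2 = 8/2 = 4
A_{21} = (2 - 6)/2 = -4/2 = -2
Check: S + A = 4 + -2 = 2 = T_{21}.

(4, -2)


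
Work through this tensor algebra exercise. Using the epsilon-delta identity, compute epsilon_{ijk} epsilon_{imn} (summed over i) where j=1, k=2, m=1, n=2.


Using the identity: epsilon_{ijk} epsilon_{imn} = delta_{jm} delta_{kn} - delta_{jn} delta_{km}.
delta_{11} = 1
delta_{22} = 1
delta_{12} = 0
delta_{21} = 0
Result = 1 * 1 - 0 * 0 = 1 - 0 = 1

1


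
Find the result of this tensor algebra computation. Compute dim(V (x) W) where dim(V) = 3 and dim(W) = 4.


The dimension of a tensor product is the product of dimensions.
dim(V) = 3, dim(W) = 4
dim(V (x) W) = 3 * 4 = 12

12


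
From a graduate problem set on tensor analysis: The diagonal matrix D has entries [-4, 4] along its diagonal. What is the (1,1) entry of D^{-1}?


For a diagonal matrix, the inverse has entries (D^{-1})_{ii} = 1/d_{ii}.
The diagonal entries are: d_{11} = -4, d_{22} = 4
We need (D^{-1})_{11} = 1/d_{11} = 1/-4 = -1/4

-1/4


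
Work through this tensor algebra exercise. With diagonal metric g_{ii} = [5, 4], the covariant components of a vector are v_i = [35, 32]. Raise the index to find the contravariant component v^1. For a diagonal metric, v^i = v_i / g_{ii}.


To raise an index with a diagonal metric: v^i = v_i / g_{ii}.
For index 1: v_1 = 35, g_{11} = 5
v^1 = 35 / 5 = 7

7


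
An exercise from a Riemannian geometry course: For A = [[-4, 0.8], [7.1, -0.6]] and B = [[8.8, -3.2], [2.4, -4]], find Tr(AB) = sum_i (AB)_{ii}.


Tr(AB) = sum_i (AB)_{ii} where (AB)_{ii} = sum_k A_{ik} B_{ki}.
(AB)_{11} = -4*8.8 + 0.8*2.4 = -33.28
(AB)_{22} = 7.1*-3.2 + -0.6*-4 = -20.32
Tr(AB) = -33.28 + -20.32 = -53.6

-53.6


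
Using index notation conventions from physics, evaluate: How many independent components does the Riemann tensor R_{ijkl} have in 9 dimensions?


The Riemann tensor in d dimensions has d^2(d^2 - 1)/12 independent components.
d = 9, so d^2 = 81
d^2 - 1 = 80
d^2(d^2 - 1) = 81 * 80 = 6480
Divide by 12: 6480 / 12 = 540

540


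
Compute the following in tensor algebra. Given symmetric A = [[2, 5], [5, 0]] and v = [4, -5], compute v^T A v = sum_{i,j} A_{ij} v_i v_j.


First compute Av:
(Av)_1 = 2*4 + 5*-5 = -17
(Av)_2 = 5*4 + 0*-5 = 20
Av = [-17, 20]
Then v^T (Av) = 4*-17 + -5*20
= -68 + -100 = -168

-168


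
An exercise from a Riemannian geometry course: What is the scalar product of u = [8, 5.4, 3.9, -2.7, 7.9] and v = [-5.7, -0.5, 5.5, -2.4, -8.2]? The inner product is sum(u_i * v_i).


The inner product u . v = sum of u_i * v_i.
Term-by-term: 8 * -5.7, 5.4 * -0.5, 3.9 * 5.5, -2.7 * -2.4, 7.9 * -8.2
Products: -45.6, -2.7, 21.45, 6.48, -64.78
Sum = -45.6 + -2.7 + 21.45 + 6.48 + -64.78 = -85.15

-85.15


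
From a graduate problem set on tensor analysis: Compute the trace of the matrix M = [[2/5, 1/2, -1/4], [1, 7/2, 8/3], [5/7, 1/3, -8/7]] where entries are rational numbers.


The trace is the sum of diagonal entries.
Diagonal: M[1,1] = 2/5, M[2,2] = 7/2, M[3,3] = -8/7
Tr(M) = 2/5 + 7/2 + -8/7
Computing step by step:
After adding M[1,1]: 2/5
After adding M[2,2]: 39/10
After adding M[3,3]: 193/70
Tr(M) = 193/70

193/70


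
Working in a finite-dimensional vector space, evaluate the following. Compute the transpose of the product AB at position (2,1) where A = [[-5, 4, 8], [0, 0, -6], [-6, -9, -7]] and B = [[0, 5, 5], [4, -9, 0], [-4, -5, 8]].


(AB)^T_{ij} = (AB)_{ji} = sum_k A_{jk} B_{ki}.
For i=2, j=1 we need (AB)_{12}:
A_{11} * B_{12} = -5 * 5 = -25
A_{12} * B_{22} = 4 * -9 = -36
A_{13} * B_{32} = 8 * -5 = -40
Sum = -25 + -36 + -40 = -101

-101


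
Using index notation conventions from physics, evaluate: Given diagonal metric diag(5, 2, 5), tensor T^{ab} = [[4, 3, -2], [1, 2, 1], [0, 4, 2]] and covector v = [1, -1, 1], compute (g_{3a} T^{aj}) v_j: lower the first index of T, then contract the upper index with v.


Step 1: lower the first index. For a diagonal metric, g_{ia} T^{aj} = g_{ii} T^{ij} (no sum on i).
g_{33} = 5
S_3{}^1 = 5 * T^{31} = 5 * 0 = 0
S_3{}^2 = 5 * T^{32} = 5 * 4 = 20
S_3{}^3 = 5 * T^{33} = 5 * 2 = 10
Step 2: contract S_3{}^j with v_j.
S_3{}^1 * v_1 = 0 * 1 = 0
S_3{}^2 * v_2 = 20 * -1 = -20
S_3{}^3 * v_3 = 10 * 1 = 10
Result = 0 + -20 + 10 = -10

-10


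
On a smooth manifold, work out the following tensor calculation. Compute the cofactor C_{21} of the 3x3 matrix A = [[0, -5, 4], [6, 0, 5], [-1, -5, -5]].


To find cofactor C_{21}, delete row 2 and column 1.
The resulting 2x2 submatrix is: [[-5, 4], [-5, -5]]
Minor M_{21} = -5*-5 - 4*-5
  = 25 - -20 = 45
Sign = (-1)^(2+1) = (-1)^3 = -1
Cofactor C_{21} = -1 * 45 = -45

-45


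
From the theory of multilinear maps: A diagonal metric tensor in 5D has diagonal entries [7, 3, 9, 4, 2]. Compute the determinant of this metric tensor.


For a diagonal metric, the determinant is the product of diagonal entries.
Diagonal entries: 7, 3, 9, 4, 2
det(g) = 7 * 3 * 9 * 4 * 2 = 1512

1512


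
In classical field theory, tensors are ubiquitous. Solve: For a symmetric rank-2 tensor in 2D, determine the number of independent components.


A symmetric rank-2 tensor in d dimensions has d(d+1)/2 independent components.
d = 2
d(d+1)/2 = 2 * 3 / 2 = 6 / 2 = 3

3


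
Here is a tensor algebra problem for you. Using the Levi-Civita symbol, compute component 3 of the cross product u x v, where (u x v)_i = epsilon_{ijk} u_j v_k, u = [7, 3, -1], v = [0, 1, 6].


(u x v)_3 = sum_{j,k} epsilon_{3jk} u_j v_k. Only permutations of (1,2,3) contribute; the two non-zero terms are:
eps_{312} u_1 v_2 = 1 * 7 * 1 = 7
eps_{321} u_2 v_1 = -1 * 3 * 0 = 0
(u x v)_3 = 7

7


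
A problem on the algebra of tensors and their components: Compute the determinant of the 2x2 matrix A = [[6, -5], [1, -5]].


For a 2x2 matrix [[a, b], [c, d]], det = a*d - b*c.
a = 6, b = -5, c = 1, d = -5
a*d = 6 * -5 = -30
b*c = -5 * 1 = -5
det = -30 - -5 = -25

-25


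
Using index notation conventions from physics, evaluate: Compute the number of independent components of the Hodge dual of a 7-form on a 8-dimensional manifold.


The Hodge dual of a p-form on an n-dimensional manifold is an (n-p)-form.
n = 8, p = 7, so dual degree = 8 - 7 = 1
The number of components is C(n, n-p) = C(8, 1) = 8

8


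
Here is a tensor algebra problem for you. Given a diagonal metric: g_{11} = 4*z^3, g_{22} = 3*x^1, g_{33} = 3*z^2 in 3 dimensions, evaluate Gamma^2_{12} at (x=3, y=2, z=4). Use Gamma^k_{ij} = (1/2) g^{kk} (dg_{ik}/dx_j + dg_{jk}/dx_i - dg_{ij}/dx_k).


For a diagonal metric, Gamma^k_{ij} = (1/2) g^{kk} (dg_{ik}/dx_j + dg_{jk}/dx_i - dg_{ij}/dx_k).
The metric is diagonal, so g_{ab} = 0 for a != b.
At the given point: g_{11} = 256, g_{22} = 9, g_{33} = 48
g^{22} = 1/9
dg_{12}/dx_2 = 0 (off-diagonal)
dg_{22}/dx_1 = dg_{22}/dx_1 = 3
dg_{12}/dx_2 = 0 (off-diagonal)
Numerator = 0 + 3 - 0 = 3
Gamma^2_{12} = 3 / (2 * 9) = 1/6

1/6


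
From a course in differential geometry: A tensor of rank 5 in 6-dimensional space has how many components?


The number of components of a rank-r tensor in d dimensions is d^r.
Here d = 6 and r = 5.
6^5 = 7776

7776


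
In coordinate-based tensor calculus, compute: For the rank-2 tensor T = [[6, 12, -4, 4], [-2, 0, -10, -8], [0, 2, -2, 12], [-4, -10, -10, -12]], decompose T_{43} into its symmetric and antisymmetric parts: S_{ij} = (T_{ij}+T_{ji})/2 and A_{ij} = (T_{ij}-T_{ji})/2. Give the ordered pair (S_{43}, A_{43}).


T_{43} = -10
T_{34} = 12
S_{43} = (-10 + 12)/2 = 2/2 = 1
A_{43} = (-10 - 12)/2 = -22/2 = -11
Check: S + A = 1 + -11 = -10 = T_{43}.

(1, -11)


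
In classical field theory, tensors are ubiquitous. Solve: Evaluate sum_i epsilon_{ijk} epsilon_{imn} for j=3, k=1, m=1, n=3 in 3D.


Using the identity: epsilon_{ijk} epsilon_{imn} = delta_{jm} delta_{kn} - delta_{jn} delta_{km}.
delta_{31} = 0
delta_{13} = 0
delta_{33} = 1
delta_{11} = 1
Result = 0 * 0 - 1 * 1 = 0 - 1 = -1

-1


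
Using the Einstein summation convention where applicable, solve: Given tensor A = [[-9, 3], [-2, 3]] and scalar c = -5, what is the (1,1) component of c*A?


Scalar multiplication: (cA)_{ij} = c * A_{ij}.
c = -5
A_{11} = -9
(cA)_{11} = -5 * -9 = 45

45


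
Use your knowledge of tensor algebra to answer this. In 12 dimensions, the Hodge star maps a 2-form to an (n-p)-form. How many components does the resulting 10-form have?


The Hodge dual of a p-form on an n-dimensional manifold is an (n-p)-form.
n = 12, p = 2, so dual degree = 12 - 2 = 10
The number of components is C(n, n-p) = C(12, 10) = 66

66


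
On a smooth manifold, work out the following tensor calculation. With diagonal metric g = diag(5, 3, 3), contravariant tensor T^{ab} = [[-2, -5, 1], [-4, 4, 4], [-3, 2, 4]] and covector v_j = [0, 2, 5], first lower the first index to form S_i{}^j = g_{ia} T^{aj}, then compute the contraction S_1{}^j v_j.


Step 1: lower the first index. For a diagonal metric, g_{ia} T^{aj} = g_{ii} T^{ij} (no sum on i).
g_{11} = 5
S_1{}^1 = 5 * T^{11} = 5 * -2 = -10
S_1{}^2 = 5 * T^{12} = 5 * -5 = -25
S_1{}^3 = 5 * T^{13} = 5 * 1 = 5
Step 2: contract S_1{}^j with v_j.
S_1{}^1 * v_1 = -10 * 0 = 0
S_1{}^2 * v_2 = -25 * 2 = -50
S_1{}^3 * v_3 = 5 * 5 = 25
Result = 0 + -50 + 25 = -25

-25


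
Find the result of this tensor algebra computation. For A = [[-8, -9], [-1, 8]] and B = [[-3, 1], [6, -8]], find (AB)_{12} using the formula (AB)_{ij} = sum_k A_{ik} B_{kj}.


(AB)_{ij} = sum_k A_{ik} B_{kj}.
For i=1, j=2:
A_{11} * B_{12} = -8 * 1 = -8
A_{12} * B_{22} = -9 * -8 = 72
Sum = -8 + 72 = 64

64


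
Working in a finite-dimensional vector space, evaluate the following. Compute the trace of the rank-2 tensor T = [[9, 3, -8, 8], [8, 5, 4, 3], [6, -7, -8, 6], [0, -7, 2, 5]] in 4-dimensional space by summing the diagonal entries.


The contraction (trace) of a rank-2 tensor is the sum of its diagonal elements.
Diagonal entries: A[1,1] = 9, A[2,2] = 5, A[3,3] = -8, A[4,4] = 5
Tr(A) = 9 + 5 + -8 + 5 = 11

11


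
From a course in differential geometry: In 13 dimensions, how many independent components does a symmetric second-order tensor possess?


A symmetric rank-2 tensor in d dimensions has d(d+1)/2 independent components.
d = 13
d(d+1)/2 = 13 * 14 / 2 = 182 / 2 = 91

91


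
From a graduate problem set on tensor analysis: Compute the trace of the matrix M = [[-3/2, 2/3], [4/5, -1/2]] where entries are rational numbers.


The trace is the sum of diagonal entries.
Diagonal: M[1,1] = -3/2, M[2,2] = -1/2
Tr(M) = -3/2 + -1/2
Computing step by step:
After adding M[1,1]: -3/2
After adding M[2,2]: -2
Tr(M) = -2

-2


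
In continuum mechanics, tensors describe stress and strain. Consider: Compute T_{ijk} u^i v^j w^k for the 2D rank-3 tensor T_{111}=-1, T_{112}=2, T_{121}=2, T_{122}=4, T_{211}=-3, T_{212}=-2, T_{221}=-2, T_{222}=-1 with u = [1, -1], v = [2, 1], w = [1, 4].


S = sum over i,j,k of T_{ijk} u_i v_j w_k. Expanding all 8 terms:
T_{111}*u_1*v_1*w_1 = -1*1*2*1 = -2  (running total: -2)
T_{112}*u_1*v_1*w_2 = 2*1*2*4 = 16  (running total: 14)
T_{121}*u_1*v_2*w_1 = 2*1*1*1 = 2  (running total: 16)
T_{122}*u_1*v_2*w_2 = 4*1*1*4 = 16  (running total: 32)
T_{211}*u_2*v_1*w_1 = -3*-1*2*1 = 6  (running total: 38)
T_{212}*u_2*v_1*w_2 = -2*-1*2*4 = 16  (running total: 54)
T_{221}*u_2*v_2*w_1 = -2*-1*1*1 = 2  (running total: 56)
T_{222}*u_2*v_2*w_2 = -1*-1*1*4 = 4  (running total: 60)
S = 60

60


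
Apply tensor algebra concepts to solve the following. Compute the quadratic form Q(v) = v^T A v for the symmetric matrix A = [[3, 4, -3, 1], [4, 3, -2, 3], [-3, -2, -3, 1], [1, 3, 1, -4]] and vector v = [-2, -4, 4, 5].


First compute Av:
(Av)_1 = 3*-2 + 4*-4 + -3*4 + 1*5 = -29
(Av)_2 = 4*-2 + 3*-4 + -2*4 + 3*5 = -13
(Av)_3 = -3*-2 + -2*-4 + -3*4 + 1*5 = 7
(Av)_4 = 1*-2 + 3*-4 + 1*4 + -4*5 = -30
Av = [-29, -13, 7, -30]
Then v^T (Av) = -2*-29 + -4*-13 + 4*7 + 5*-30
= 58 + 52 + 28 + -150 = -12

-12


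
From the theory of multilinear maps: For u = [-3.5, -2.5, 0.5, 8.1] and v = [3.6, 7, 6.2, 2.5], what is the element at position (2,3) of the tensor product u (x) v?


The outer product entry T_{ij} = u_i * v_j.
We need i=2, j=3.
u_2 = -2.5, v_3 = 6.2
T_{2,3} = -2.5 * 6.2 = -15.5

-15.5


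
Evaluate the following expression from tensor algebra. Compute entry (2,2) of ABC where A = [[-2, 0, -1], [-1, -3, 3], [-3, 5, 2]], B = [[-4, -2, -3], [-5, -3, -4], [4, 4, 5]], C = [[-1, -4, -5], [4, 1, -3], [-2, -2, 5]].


(ABC)_{22} = sum_m (AB)_{2m} C_{m2}. First compute row 2 of AB.
(AB)_{21} = -1*-4 + -3*-5 + 3*4 = 31
(AB)_{22} = -1*-2 + -3*-3 + 3*4 = 23
(AB)_{23} = -1*-3 + -3*-4 + 3*5 = 30
Now contract with column 2 of C:
(AB)_{21} * C_{12} = 31 * -4 = -124
(AB)_{22} * C_{22} = 23 * 1 = 23
(AB)_{23} * C_{32} = 30 * -2 = -60
(ABC)_{22} = -124 + 23 + -60 = -161

-161


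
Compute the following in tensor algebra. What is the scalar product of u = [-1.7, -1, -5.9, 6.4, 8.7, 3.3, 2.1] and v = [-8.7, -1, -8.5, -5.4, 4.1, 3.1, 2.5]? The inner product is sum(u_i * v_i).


The inner product u . v = sum of u_i * v_i.
Term-by-term: -1.7 * -8.7, -1 * -1, -5.9 * -8.5, 6.4 * -5.4, 8.7 * 4.1, 3.3 * 3.1, 2.1 * 2.5
Products: 14.79, 1, 50.15, -34.56, 35.67, 10.23, 5.25
Sum = 14.79 + 1 + 50.15 + -34.56 + 35.67 + 10.23 + 5.25 = 82.53

82.53


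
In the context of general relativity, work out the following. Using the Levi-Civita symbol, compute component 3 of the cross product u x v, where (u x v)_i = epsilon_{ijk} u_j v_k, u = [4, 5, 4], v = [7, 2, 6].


(u x v)_3 = sum_{j,k} epsilon_{3jk} u_j v_k. Only permutations of (1,2,3) contribute; the two non-zero terms are:
eps_{312} u_1 v_2 = 1 * 4 * 2 = 8
eps_{321} u_2 v_1 = -1 * 5 * 7 = -35
(u x v)_3 = -27

-27


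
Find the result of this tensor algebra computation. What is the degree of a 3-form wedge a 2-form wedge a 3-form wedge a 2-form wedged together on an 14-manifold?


The degree of a wedge product is the sum of the degrees of the individual forms.
Degrees: 3, 2, 3, 2
Total degree = 3 + 2 + 3 + 2 = 10

10


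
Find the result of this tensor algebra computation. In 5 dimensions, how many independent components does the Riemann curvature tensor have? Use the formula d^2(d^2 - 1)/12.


The Riemann tensor in d dimensions has d^2(d^2 - 1)/12 independent components.
d = 5, so d^2 = 25
d^2 - 1 = 24
d^2(d^2 - 1) = 25 * 24 = 600
Divide by 12: 600 / 12 = 50

50


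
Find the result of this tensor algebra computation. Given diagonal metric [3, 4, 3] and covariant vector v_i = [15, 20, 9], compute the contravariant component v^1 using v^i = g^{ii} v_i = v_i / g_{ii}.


To raise an index with a diagonal metric: v^i = v_i / g_{ii}.
For index 1: v_1 = 15, g_{11} = 3
v^1 = 15 / 3 = 5

5


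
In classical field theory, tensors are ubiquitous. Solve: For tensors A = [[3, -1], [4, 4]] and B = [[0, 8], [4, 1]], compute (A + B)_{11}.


Tensor addition is component-wise: (A + B)_{ij} = A_{ij} + B_{ij}.
A_{11} = 3
B_{11} = 0
(A + B)_{11} = 3 + 0 = 3

3


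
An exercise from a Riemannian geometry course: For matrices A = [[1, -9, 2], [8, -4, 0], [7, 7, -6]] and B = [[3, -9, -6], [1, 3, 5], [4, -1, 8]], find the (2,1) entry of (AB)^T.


(AB)^T_{ij} = (AB)_{ji} = sum_k A_{jk} B_{ki}.
For i=2, j=1 we need (AB)_{12}:
A_{11} * B_{12} = 1 * -9 = -9
A_{12} * B_{22} = -9 * 3 = -27
A_{13} * B_{32} = 2 * -1 = -2
Sum = -9 + -27 + -2 = -38

-38


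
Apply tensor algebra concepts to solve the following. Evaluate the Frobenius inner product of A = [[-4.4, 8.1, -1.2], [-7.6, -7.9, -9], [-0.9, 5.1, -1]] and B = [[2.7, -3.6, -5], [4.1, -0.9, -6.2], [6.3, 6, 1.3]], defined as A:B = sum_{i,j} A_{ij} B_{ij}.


A:B = sum over all i,j of A_{ij} * B_{ij}.
Row 1: -4.4*2.7=-11.88, 8.1*-3.6=-29.16, -1.2*-5=6 => row sum = -35.04
Row 2: -7.6*4.1=-31.16, -7.9*-0.9=7.11, -9*-6.2=55.8 => row sum = 31.75
Row 3: -0.9*6.3=-5.67, 5.1*6=30.6, -1*1.3=-1.3 => row sum = 23.63
Total = -35.04 + 31.75 + 23.63 = 20.34

20.34


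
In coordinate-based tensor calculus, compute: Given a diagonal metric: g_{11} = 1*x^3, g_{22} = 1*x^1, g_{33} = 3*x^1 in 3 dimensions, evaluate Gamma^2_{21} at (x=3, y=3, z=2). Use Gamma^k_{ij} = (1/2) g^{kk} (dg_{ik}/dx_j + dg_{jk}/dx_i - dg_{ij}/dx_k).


For a diagonal metric, Gamma^k_{ij} = (1/2) g^{kk} (dg_{ik}/dx_j + dg_{jk}/dx_i - dg_{ij}/dx_k).
The metric is diagonal, so g_{ab} = 0 for a != b.
At the given point: g_{11} = 27, g_{22} = 3, g_{33} = 9
g^{22} = 1/3
dg_{22}/dx_1 = dg_{22}/dx_1 = 1
dg_{12}/dx_2 = 0 (off-diagonal)
dg_{21}/dx_2 = 0 (off-diagonal)
Numerator = 1 + 0 - 0 = 1
Gamma^2_{21} = 1 / (2 * 3) = 1/6

1/6


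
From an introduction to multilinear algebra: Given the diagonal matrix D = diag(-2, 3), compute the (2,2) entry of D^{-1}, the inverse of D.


For a diagonal matrix, the inverse has entries (D^{-1})_{ii} = 1/d_{ii}.
The diagonal entries are: d_{11} = -2, d_{22} = 3
We need (D^{-1})_{22} = 1/d_{22} = 1/3 = 1/3

1/3


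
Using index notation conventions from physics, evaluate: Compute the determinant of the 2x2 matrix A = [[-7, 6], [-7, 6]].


For a 2x2 matrix [[a, b], [c, d]], det = a*d - b*c.
a = -7, b = 6, c = -7, d = 6
a*d = -7 * 6 = -42
b*c = 6 * -7 = -42
det = -42 - -42 = 0

0


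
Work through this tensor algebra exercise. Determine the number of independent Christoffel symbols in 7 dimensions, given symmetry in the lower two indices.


Christoffel symbols Gamma^k_{ij} are symmetric in i,j, so there are d * d(d+1)/2 independent symbols.
d = 7
d(d+1)/2 = 7 * 8 / 2 = 28
Total = 7 * 28 = 196

196


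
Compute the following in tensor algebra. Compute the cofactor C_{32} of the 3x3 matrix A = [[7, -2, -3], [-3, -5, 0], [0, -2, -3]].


To find cofactor C_{32}, delete row 3 and column 2.
The resulting 2x2 submatrix is: [[7, -3], [-3, 0]]
Minor M_{32} = 7*0 - -3*-3
  = 0 - 9 = -9
Sign = (-1)^(3+2) = (-1)^5 = -1
Cofactor C_{32} = -1 * -9 = 9

9


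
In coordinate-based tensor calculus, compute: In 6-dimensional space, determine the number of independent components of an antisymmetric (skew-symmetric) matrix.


An antisymmetric rank-2 tensor satisfies A_{ij} = -A_{ji}, so diagonal entries are zero.
The independent components are the upper-triangular entries: C(n, 2) = n(n-1)/2.
n = 6
C(6, 2) = 6 * 5 / 2 = 30 / 2 = 15

15


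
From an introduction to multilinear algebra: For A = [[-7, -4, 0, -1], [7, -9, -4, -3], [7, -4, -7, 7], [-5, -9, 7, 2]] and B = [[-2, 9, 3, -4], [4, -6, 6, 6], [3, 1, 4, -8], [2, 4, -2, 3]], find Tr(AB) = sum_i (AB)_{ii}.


Tr(AB) = sum_i (AB)_{ii} where (AB)_{ii} = sum_k A_{ik} B_{ki}.
(AB)_{11} = -7*-2 + -4*4 + 0*3 + -1*2 = -4
(AB)_{22} = 7*9 + -9*-6 + -4*1 + -3*4 = 101
(AB)_{33} = 7*3 + -4*6 + -7*4 + 7*-2 = -45
(AB)_{44} = -5*-4 + -9*6 + 7*-8 + 2*3 = -84
Tr(AB) = -4 + 101 + -45 + -84 = -32

-32


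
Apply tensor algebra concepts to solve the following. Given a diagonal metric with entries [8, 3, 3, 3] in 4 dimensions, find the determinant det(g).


For a diagonal metric, the determinant is the product of diagonal entries.
Diagonal entries: 8, 3, 3, 3
det(g) = 8 * 3 * 3 * 3 = 216

216


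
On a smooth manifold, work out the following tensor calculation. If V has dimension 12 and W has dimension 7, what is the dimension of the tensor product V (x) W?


The dimension of a tensor product is the product of dimensions.
dim(V) = 12, dim(W) = 7
dim(V (x) W) = 12 * 7 = 84

84


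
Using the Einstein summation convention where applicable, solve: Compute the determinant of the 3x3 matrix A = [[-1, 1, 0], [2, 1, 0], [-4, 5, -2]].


Expanding along the first row, det(A) = a11*M_11 - a12*M_12 + a13*M_13, where M_1j is the (1,j) minor.
Minor M_11 = 1*-2 - 0*5 = -2
Minor M_12 = 2*-2 - 0*-4 = -4
Minor M_13 = 2*5 - 1*-4 = 14
det = -1*(-2) - 1*(-4) + 0*(14)
    = 2 - -4 + 0
    = 6

6


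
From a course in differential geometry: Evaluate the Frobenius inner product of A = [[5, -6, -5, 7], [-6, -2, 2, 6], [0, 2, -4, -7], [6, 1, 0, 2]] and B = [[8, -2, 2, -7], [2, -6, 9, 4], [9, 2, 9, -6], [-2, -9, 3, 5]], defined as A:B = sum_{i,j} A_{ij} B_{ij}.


A:B = sum over all i,j of A_{ij} * B_{ij}.
Row 1: 5*8=40, -6*-2=12, -5*2=-10, 7*-7=-49 => row sum = -7
Row 2: -6*2=-12, -2*-6=12, 2*9=18, 6*4=24 => row sum = 42
Row 3: 0*9=0, 2*2=4, -4*9=-36, -7*-6=42 => row sum = 10
Row 4: 6*-2=-12, 1*-9=-9, 0*3=0, 2*5=10 => row sum = -11
Total = -7 + 42 + 10 + -11 = 34

34


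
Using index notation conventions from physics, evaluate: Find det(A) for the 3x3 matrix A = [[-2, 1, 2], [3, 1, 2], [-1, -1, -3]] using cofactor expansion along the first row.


Expanding along the first row, det(A) = a11*M_11 - a12*M_12 + a13*M_13, where M_1j is the (1,j) minor.
Minor M_11 = 1*-3 - 2*-1 = -1
Minor M_12 = 3*-3 - 2*-1 = -7
Minor M_13 = 3*-1 - 1*-1 = -2
det = -2*(-1) - 1*(-7) + 2*(-2)
    = 2 - -7 + -4
    = 5

5


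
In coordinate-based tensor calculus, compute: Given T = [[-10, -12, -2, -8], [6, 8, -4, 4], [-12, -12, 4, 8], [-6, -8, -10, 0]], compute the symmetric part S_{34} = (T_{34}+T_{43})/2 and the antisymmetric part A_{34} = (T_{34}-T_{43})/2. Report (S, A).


T_{34} = 8
T_{43} = -10
S_{34} = (8 + -10)/2 = -2/2 = -1
A_{34} = (8 - -10)/2 = 18/2 = 9
Check: S + A = -1 + 9 = 8 = T_{34}.

(-1, 9)


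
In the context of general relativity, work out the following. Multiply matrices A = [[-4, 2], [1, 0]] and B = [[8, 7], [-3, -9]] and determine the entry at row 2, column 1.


(AB)_{ij} = sum_k A_{ik} B_{kj}.
For i=2, j=1:
A_{21} * B_{11} = 1 * 8 = 8
A_{22} * B_{21} = 0 * -3 = 0
Sum = 8 + 0 = 8

8


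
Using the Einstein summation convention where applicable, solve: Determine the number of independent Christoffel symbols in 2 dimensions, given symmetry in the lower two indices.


Christoffel symbols Gamma^k_{ij} are symmetric in i,j, so there are d * d(d+1)/2 independent symbols.
d = 2
d(d+1)/2 = 2 * 3 / 2 = 3
Total = 2 * 3 = 6

6


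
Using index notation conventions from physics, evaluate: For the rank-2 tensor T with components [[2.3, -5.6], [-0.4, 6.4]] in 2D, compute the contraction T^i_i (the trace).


The contraction (trace) of a rank-2 tensor is the sum of its diagonal elements.
Diagonal entries: A[1,1] = 2.3, A[2,2] = 6.4
Tr(A) = 2.3 + 6.4 = 8.7

8.7


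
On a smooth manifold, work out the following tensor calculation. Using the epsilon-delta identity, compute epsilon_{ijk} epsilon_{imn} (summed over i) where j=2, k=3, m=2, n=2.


Using the identity: epsilon_{ijk} epsilon_{imn} = delta_{jm} delta_{kn} - delta_{jn} delta_{km}.
delta_{22} = 1
delta_{32} = 0
delta_{22} = 1
delta_{32} = 0
Result = 1 * 0 - 1 * 0 = 0 - 0 = 0

0


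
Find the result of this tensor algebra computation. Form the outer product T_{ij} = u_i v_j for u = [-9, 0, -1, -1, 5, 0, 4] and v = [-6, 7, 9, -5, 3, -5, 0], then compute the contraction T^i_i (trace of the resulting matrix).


The outer product gives T_{ij} = u_i v_j.
The trace (contraction) is Tr(T) = sum_i T_{ii} = sum_i u_i v_i.
Diagonal entries:
T_{11} = u_1 * v_1 = -9 * -6 = 54
T_{22} = u_2 * v_2 = 0 * 7 = 0
T_{33} = u_3 * v_3 = -1 * 9 = -9
T_{44} = u_4 * v_4 = -1 * -5 = 5
T_{55} = u_5 * v_5 = 5 * 3 = 15
T_{66} = u_6 * v_6 = 0 * -5 = 0
T_{77} = u_7 * v_7 = 4 * 0 = 0
Tr(T) = 54 + 0 + -9 + 5 + 15 + 0 + 0 = 65

65
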